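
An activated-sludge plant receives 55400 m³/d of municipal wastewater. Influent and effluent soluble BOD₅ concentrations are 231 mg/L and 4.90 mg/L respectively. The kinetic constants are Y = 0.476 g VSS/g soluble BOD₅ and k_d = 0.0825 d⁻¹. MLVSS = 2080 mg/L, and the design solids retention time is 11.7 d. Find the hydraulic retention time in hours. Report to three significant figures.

Rearranging the biomass balance for a CMAS with decay, V = Y·Q·ΔS·θ_c / [X·(1+k_d θ_c)] = 0.476 × 55400 × (231 − 4.90) × 11.7 / [2080 × (1 + 0.0825 × 11.7)] = 6.98×10^7 / 4088 = 17066 m³.
HRT = V/Q = 17066 m³ / 55400 m³·d⁻¹ = 0.3080 d × 24 = 7.393 h.

τ ≈ 7.39 h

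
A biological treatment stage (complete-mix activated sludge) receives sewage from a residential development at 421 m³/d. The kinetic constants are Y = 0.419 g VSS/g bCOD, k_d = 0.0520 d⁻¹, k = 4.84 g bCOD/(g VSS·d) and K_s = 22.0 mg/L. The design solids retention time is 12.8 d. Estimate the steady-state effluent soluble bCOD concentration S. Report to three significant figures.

S ≈ 1.51 mg/L

For a completely mixed reactor with recycle the Lawrence–McCarty relation gives S = K_s·(1 + k_d·θ_c) / [θ_c·(Y·k − k_d) − 1] = 22.0 × (1 + 0.0520 × 12.8) / [12.8 × (0.419 × 4.84 − 0.0520) − 1] = 36.64 / 24.29 = 1.508 mg/L.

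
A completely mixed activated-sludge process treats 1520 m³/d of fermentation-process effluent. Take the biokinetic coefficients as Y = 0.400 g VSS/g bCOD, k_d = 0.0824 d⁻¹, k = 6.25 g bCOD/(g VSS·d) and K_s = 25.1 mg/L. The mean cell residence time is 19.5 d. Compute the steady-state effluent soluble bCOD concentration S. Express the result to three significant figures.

S ≈ 1.42 mg/L

Effluent substrate depends only on kinetics and SRT: S = K_s(1 + k_d θ_c) / [θ_c(Yk − k_d) − 1] = 25.1 × (1 + 0.0824 × 19.5) / [19.5 × (0.400 × 6.25 − 0.0824) − 1] = 65.43 / 46.14 = 1.418 mg/L.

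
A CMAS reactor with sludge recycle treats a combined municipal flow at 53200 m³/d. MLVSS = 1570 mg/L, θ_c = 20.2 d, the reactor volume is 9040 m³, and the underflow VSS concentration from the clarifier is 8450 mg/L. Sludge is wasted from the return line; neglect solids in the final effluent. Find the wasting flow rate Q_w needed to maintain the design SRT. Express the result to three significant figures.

Q_w ≈ 83.1 m³/d

Wasting from the return line (neglecting effluent solids): Q_w = V·X / (θ_c·X_r) = 9040 × 1570 / (20.2 × 8450) = 83.15 m³/d.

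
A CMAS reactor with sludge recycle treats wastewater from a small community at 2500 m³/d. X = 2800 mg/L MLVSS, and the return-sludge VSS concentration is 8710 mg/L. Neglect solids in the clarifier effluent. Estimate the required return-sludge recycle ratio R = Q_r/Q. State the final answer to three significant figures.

R ≈ 0.474

Solids balance on the clarifier gives (1+R)X = R·X_r, so R = X/(X_r − X) = 2800 / (8710 − 2800) = 0.4738.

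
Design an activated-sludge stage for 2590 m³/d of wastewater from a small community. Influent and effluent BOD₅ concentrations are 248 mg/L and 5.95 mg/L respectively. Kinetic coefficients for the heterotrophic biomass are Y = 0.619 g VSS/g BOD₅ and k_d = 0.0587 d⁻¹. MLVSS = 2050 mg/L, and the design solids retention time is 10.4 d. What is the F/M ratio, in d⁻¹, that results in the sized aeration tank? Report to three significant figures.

From the SRT design equation V = Y Q (S₀−S) θ_c / [X (1 + k_d θ_c)] = 0.619 × 2590 × (248 − 5.95) × 10.4 / [2050 × (1 + 0.0587 × 10.4)] = 4.04×10^6 / 3301 = 1222 m³.
F/M = applied load / biomass = Q·S₀/(V·X) = 2590 × 248 / (1222 × 2050) = 0.2563 d⁻¹.

F/M ≈ 0.256 d⁻¹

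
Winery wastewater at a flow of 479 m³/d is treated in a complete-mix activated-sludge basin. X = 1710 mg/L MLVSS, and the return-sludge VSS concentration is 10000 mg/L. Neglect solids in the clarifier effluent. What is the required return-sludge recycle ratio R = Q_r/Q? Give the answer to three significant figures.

Mass balance around the secondary clarifier (neglecting effluent solids): R = X / (X_r − X) = 1710 / (10000 − 1710) = 0.2063.

R ≈ 0.206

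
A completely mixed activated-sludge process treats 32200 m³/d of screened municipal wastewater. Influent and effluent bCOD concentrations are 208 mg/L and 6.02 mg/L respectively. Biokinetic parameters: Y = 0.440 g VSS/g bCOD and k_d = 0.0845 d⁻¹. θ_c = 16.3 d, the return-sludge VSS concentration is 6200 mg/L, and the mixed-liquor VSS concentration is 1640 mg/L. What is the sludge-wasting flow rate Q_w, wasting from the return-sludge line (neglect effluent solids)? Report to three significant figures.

Steady-state biomass mass balance: V·X·(1 + k_d·θ_c) = Y·Q·(S₀ − S)·θ_c, so V = 0.440 × 32200 × (208 − 6.02) × 16.3 / [1640 × (1 + 0.0845 × 16.3)] = 4.66×10^7 / 3899 = 11964 m³.
θ_c = V·X/(Q_w·X_r) when wasting from the recycle, so Q_w = V·X/(θ_c·X_r) = 11964 × 1640 / (16.3 × 6200) = 194.1 m³/d.

Q_w ≈ 194 m³/d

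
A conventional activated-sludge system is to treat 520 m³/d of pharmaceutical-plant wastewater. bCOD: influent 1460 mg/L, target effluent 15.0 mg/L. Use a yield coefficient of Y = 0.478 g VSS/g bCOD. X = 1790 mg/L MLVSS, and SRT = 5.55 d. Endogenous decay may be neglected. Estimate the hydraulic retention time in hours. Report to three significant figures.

τ ≈ 51.4 h

With k_d = 0 the design equation reduces to V = Y Q (S₀−S) θ_c / X = 0.478 × 520 × (1460 − 15.0) × 5.55 / 1790 = 1114 m³.
τ = V/Q = 1114/520 = 2.142 d, or 51.40 h.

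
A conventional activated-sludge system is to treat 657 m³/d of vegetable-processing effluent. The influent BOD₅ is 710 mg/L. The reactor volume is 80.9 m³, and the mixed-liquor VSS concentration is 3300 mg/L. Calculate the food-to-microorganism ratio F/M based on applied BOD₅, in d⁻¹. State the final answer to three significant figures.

F/M ≈ 1.75 d⁻¹

F/M = Q·S₀ / (V·X) = 657 × 710 / (80.90 × 3300) = 1.747 g BOD₅·(g VSS·d)⁻¹.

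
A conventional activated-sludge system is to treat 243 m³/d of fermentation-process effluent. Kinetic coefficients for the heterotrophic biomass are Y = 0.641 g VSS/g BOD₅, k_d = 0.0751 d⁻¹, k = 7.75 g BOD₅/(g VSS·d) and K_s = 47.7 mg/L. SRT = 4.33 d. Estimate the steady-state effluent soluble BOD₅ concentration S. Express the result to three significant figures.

S ≈ 3.13 mg/L

From the Monod/SRT balance for a CMAS, S = K_s·(1+k_d θ_c)/[θ_c·(Y k − k_d) − 1] = 47.7 × (1 + 0.0751 × 4.33) / [4.33 × (0.641 × 7.75 − 0.0751) − 1] = 63.21 / 20.19 = 3.132 mg/L.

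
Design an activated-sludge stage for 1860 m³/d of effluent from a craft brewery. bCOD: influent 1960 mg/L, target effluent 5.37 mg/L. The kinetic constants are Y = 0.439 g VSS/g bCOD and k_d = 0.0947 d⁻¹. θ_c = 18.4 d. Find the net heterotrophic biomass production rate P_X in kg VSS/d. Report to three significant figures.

P_X ≈ 582 kg VSS/d

Correct the yield for decay: Y_obs = Y/(1 + k_d θ_c) = 0.439 / (1 + 0.0947 × 18.4) = 0.439 / 2.742 = 0.1601.
Q·(S₀ − S) = 1860 × (1960 − 5.37) × 10⁻³ = 3636 kg/d removed.
So the net sludge growth is P_X = 0.1601 × 3636 = 582.0 kg VSS/d.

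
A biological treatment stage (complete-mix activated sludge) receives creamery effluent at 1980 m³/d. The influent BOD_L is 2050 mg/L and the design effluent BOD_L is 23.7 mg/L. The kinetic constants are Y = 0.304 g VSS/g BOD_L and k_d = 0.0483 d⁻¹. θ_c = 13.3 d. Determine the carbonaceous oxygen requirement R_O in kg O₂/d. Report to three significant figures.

Correct the yield for decay: Y_obs = Y/(1 + k_d θ_c) = 0.304 / (1 + 0.0483 × 13.3) = 0.304 / 1.642 = 0.1851.
Substrate removed = Q·(S₀ − S) = 1980 m³/d × (2050 − 23.7) g/m³ = 4.01×10^6 g/d = 4012 kg/d.
P_X = Y_obs·Q·(S₀ − S) = 0.1851 × 4012 = 742.6 kg VSS/d.
R_O = Q·ΔS − 1.42 P_X = 4012 − 1055 = 2958 kg O₂/d.

R_O ≈ 2960 kg O₂/d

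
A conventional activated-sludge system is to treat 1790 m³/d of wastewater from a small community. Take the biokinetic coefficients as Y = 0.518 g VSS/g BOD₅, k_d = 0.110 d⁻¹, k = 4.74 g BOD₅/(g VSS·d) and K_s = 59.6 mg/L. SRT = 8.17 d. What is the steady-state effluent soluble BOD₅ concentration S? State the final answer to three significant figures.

For a completely mixed reactor with recycle the Lawrence–McCarty relation gives S = K_s·(1 + k_d·θ_c) / [θ_c·(Y·k − k_d) − 1] = 59.6 × (1 + 0.110 × 8.17) / [8.17 × (0.518 × 4.74 − 0.110) − 1] = 113.2 / 18.16 = 6.231 mg/L.

S ≈ 6.23 mg/L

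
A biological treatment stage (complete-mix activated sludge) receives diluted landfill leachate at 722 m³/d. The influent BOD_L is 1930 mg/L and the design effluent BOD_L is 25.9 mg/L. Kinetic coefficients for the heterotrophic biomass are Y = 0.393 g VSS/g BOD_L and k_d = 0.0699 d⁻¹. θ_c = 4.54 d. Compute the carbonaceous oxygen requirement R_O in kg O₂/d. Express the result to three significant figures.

Observed yield with endogenous decay: Y_obs = Y / (1 + k_d·θ_c) = 0.393 / (1 + 0.0699 × 4.54) = 0.393 / 1.317 = 0.2983 g VSS/g BOD_L.
ΔS = 1930 − 25.9 = 1904 mg/L, so the substrate removal rate is 722 × 1904/1000 = 1375 kg BOD_L/d.
Biomass synthesised: P_X = Y_obs × 1375 = 410.1 kg VSS/d.
Carbonaceous O₂ demand = substrate oxidised − cell-mass equivalent = 1375 − 1.42 × 410.1 = 792.4 kg O₂/d.

R_O ≈ 792 kg O₂/d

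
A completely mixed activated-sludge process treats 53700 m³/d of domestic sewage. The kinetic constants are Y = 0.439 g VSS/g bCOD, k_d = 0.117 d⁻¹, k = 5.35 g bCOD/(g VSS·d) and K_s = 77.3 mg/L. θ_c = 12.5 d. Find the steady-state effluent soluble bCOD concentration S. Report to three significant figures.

For a completely mixed reactor with recycle the Lawrence–McCarty relation gives S = K_s·(1 + k_d·θ_c) / [θ_c·(Y·k − k_d) − 1] = 77.3 × (1 + 0.117 × 12.5) / [12.5 × (0.439 × 5.35 − 0.117) − 1] = 190.4 / 26.90 = 7.077 mg/L.

S ≈ 7.08 mg/L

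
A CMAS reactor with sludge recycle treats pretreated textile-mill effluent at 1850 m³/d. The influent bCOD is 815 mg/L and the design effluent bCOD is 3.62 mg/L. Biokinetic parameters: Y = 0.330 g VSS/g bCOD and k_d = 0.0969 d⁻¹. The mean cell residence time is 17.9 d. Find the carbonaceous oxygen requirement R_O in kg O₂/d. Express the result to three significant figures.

R_O ≈ 1240 kg O₂/d

Y_obs = Y / (1 + k_d θ_c) = 0.330 / (1 + 0.0969 × 17.9) = 0.330 / 2.735 = 0.1207.
Q·(S₀ − S) = 1850 × (815 − 3.62) × 10⁻³ = 1501 kg/d removed.
Net sludge production P_X = 0.1207 × 1501 = 181.1 kg VSS/d.
R_O = Q·ΔS − 1.42 P_X = 1501 − 257.2 = 1244 kg O₂/d.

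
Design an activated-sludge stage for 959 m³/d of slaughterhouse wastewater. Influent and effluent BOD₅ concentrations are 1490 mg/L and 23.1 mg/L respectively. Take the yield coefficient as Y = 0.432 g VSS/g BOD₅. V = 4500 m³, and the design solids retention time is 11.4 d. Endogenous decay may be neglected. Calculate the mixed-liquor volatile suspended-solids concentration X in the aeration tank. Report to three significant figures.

Without decay, X = Y Q (S₀−S) θ_c / V = 0.432 × 959 × (1490 − 23.1) × 11.4 / 4500 = 1540 mg/L.

X ≈ 1540 mg/L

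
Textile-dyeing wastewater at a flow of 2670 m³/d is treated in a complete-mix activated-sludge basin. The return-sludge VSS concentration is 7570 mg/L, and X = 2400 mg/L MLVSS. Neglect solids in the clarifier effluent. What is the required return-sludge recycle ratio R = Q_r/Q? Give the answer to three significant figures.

R = Q_r/Q = X/(X_r − X) = 2400 / (7570 − 2400) = 0.4642.

R ≈ 0.464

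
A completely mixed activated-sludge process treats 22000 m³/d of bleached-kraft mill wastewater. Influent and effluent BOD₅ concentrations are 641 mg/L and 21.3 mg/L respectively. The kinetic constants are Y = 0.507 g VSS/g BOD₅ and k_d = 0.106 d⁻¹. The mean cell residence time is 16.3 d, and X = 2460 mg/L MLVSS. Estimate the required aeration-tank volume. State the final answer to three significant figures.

From the SRT design equation V = Y Q (S₀−S) θ_c / [X (1 + k_d θ_c)] = 0.507 × 22000 × (641 − 21.3) × 16.3 / [2460 × (1 + 0.106 × 16.3)] = 1.13×10^8 / 6710 = 16790 m³.

V ≈ 16800 m³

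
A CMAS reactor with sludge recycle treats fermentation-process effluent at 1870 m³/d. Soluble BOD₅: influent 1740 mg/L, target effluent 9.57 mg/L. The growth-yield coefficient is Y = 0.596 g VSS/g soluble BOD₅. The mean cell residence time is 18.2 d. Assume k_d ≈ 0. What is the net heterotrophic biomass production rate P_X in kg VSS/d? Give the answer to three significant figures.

P_X ≈ 1930 kg VSS/d

Since k_d ≈ 0, Y_obs = Y = 0.596 g VSS/g soluble BOD₅.
Substrate removed = Q·(S₀ − S) = 1870 m³/d × (1740 − 9.57) g/m³ = 3.24×10^6 g/d = 3236 kg/d.
Biomass produced: P_X = Y_obs·Q·ΔS = 0.5960 × 3236 ≈ 1929 kg VSS/d.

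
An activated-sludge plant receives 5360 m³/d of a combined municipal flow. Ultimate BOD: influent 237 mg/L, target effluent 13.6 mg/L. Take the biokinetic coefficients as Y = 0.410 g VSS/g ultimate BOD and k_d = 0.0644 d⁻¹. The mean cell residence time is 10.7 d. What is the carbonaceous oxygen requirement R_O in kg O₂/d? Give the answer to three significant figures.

Observed yield with endogenous decay: Y_obs = Y / (1 + k_d·θ_c) = 0.410 / (1 + 0.0644 × 10.7) = 0.410 / 1.689 = 0.2427 g VSS/g ultimate BOD.
Q·(S₀ − S) = 5360 × (237 − 13.6) × 10⁻³ = 1197 kg/d removed.
P_X = Y_obs·Q·(S₀ − S) = 0.2427 × 1197 = 290.7 kg VSS/d.
R_O = Q·(S₀ − S) − 1.42·P_X = 1197 − 1.42 × 290.7 = 784.7 kg O₂/d.

R_O ≈ 785 kg O₂/d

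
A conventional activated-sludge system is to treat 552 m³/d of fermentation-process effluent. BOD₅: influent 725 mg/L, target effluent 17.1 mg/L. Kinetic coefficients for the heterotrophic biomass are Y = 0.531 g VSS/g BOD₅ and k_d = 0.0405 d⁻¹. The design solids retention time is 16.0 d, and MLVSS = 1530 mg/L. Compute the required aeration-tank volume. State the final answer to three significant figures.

Rearranging the biomass balance for a CMAS with decay, V = Y·Q·ΔS·θ_c / [X·(1+k_d θ_c)] = 0.531 × 552 × (725 − 17.1) × 16.0 / [1530 × (1 + 0.0405 × 16.0)] = 3.32×10^6 / 2521 = 1317 m³.

V ≈ 1320 m³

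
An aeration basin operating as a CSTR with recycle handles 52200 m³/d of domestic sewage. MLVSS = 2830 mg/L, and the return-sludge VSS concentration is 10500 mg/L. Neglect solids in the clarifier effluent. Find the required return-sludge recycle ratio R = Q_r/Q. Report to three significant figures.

Solids balance on the clarifier gives (1+R)X = R·X_r, so R = X/(X_r − X) = 2830 / (10500 − 2830) = 0.3690.

R ≈ 0.369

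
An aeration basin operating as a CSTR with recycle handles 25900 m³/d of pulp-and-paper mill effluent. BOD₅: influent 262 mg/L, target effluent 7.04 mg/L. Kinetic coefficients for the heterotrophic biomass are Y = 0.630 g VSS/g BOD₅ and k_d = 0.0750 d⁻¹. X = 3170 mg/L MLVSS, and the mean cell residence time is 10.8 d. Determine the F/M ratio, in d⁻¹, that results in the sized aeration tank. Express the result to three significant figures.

F/M ≈ 0.273 d⁻¹

From the SRT design equation V = Y Q (S₀−S) θ_c / [X (1 + k_d θ_c)] = 0.630 × 25900 × (262 − 7.04) × 10.8 / [3170 × (1 + 0.0750 × 10.8)] = 4.49×10^7 / 5738 = 7831 m³.
F/M = applied load / biomass = Q·S₀/(V·X) = 25900 × 262 / (7831 × 3170) = 0.2734 d⁻¹.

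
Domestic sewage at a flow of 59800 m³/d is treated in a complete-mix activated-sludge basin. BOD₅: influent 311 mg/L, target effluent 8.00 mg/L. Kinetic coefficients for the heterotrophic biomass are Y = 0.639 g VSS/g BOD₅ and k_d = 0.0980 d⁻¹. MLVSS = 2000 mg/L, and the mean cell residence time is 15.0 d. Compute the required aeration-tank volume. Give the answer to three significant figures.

Rearranging the biomass balance for a CMAS with decay, V = Y·Q·ΔS·θ_c / [X·(1+k_d θ_c)] = 0.639 × 59800 × (311 − 8.00) × 15.0 / [2000 × (1 + 0.0980 × 15.0)] = 1.74×10^8 / 4940 = 35157 m³.

V ≈ 35200 m³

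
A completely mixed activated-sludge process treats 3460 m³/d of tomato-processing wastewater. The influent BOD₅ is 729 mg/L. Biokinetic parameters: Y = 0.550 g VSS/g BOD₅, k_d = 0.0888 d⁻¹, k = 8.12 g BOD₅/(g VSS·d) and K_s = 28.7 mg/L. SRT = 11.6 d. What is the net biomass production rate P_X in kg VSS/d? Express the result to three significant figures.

From the Monod/SRT balance for a CMAS, S = K_s·(1+k_d θ_c)/[θ_c·(Y k − k_d) − 1] = 28.7 × (1 + 0.0888 × 11.6) / [11.6 × (0.550 × 8.12 − 0.0888) − 1] = 58.26 / 49.78 = 1.171 mg/L.
Y_obs = Y / (1 + k_d θ_c) = 0.550 / (1 + 0.0888 × 11.6) = 0.550 / 2.030 = 0.2709.
Substrate removed = Q·(S₀ − S) = 3460 m³/d × (729 − 1.17) g/m³ = 2.52×10^6 g/d = 2518 kg/d.
Net biomass production P_X = Y_obs × Q·(S₀ − S) = 0.2709 × 2518 = 682.3 kg VSS/d.

P_X ≈ 682 kg VSS/d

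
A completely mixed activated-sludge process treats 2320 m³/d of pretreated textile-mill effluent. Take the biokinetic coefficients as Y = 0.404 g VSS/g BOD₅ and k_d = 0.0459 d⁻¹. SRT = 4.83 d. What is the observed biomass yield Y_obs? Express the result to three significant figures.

Y_obs = Y / (1 + k_d θ_c) = 0.404 / (1 + 0.0459 × 4.83) = 0.404 / 1.222 = 0.3307.

Y_obs ≈ 0.331 g VSS/g BOD₅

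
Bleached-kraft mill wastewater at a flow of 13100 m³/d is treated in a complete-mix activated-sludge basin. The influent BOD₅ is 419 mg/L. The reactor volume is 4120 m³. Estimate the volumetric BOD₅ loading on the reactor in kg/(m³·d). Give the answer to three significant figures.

L_v = Q S₀ / V = 13100 × 419 × 10⁻³ / 4120 = 1.332 kg/(m³·d).

L_v ≈ 1.33 kg BOD₅/(m³·d)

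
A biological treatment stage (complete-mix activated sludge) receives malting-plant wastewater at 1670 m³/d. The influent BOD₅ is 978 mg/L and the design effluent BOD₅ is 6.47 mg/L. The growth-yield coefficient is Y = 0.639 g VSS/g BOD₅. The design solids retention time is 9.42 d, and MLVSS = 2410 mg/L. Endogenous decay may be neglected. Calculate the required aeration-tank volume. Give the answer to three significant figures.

V ≈ 4050 m³

Biomass mass balance (decay neglected): V·X = Y·Q·(S₀ − S)·θ_c, so V = 0.639 × 1670 × (978 − 6.47) × 9.42 / 2410 = 4052 m³.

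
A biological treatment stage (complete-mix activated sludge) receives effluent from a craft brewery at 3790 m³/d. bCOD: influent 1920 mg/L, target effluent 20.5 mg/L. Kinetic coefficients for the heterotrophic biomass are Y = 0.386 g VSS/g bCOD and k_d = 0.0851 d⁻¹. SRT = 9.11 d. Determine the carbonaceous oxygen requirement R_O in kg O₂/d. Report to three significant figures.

R_O ≈ 4980 kg O₂/d

Observed yield with endogenous decay: Y_obs = Y / (1 + k_d·θ_c) = 0.386 / (1 + 0.0851 × 9.11) = 0.386 / 1.775 = 0.2174 g VSS/g bCOD.
ΔS = 1920 − 20.5 = 1900 mg/L, so the substrate removal rate is 3790 × 1900/1000 = 7199 kg bCOD/d.
P_X = Y_obs·Q·(S₀ − S) = 0.2174 × 7199 = 1565 kg VSS/d.
Carbonaceous O₂ demand = substrate oxidised − cell-mass equivalent = 7199 − 1.42 × 1565 = 4976 kg O₂/d.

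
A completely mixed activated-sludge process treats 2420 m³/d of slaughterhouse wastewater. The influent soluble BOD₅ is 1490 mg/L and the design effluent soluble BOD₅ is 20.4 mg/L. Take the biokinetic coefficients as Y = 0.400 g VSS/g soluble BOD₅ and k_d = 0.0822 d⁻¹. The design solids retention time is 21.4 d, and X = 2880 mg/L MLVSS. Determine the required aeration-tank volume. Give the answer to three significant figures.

From the SRT design equation V = Y Q (S₀−S) θ_c / [X (1 + k_d θ_c)] = 0.400 × 2420 × (1490 − 20.4) × 21.4 / [2880 × (1 + 0.0822 × 21.4)] = 3.04×10^7 / 7946 = 3831 m³.

V ≈ 3830 m³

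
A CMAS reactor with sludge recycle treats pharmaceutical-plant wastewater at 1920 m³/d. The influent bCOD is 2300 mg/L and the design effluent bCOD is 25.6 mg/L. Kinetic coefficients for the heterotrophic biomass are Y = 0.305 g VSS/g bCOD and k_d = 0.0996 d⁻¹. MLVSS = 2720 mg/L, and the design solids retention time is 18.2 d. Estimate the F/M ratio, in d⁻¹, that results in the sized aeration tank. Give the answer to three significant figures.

From the SRT design equation V = Y Q (S₀−S) θ_c / [X (1 + k_d θ_c)] = 0.305 × 1920 × (2300 − 25.6) × 18.2 / [2720 × (1 + 0.0996 × 18.2)] = 2.42×10^7 / 7651 = 3168 m³.
F/M = Q·S₀ / (V·X) = 1920 × 2300 / (3168 × 2720) = 0.5124 g bCOD·(g VSS·d)⁻¹.

F/M ≈ 0.512 d⁻¹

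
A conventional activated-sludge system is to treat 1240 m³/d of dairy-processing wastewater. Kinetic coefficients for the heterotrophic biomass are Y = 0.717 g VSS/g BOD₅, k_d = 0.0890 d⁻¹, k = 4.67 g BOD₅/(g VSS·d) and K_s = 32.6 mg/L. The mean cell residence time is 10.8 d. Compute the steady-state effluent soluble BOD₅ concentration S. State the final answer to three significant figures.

S ≈ 1.87 mg/L

For a completely mixed reactor with recycle the Lawrence–McCarty relation gives S = K_s·(1 + k_d·θ_c) / [θ_c·(Y·k − k_d) − 1] = 32.6 × (1 + 0.0890 × 10.8) / [10.8 × (0.717 × 4.67 − 0.0890) − 1] = 63.94 / 34.20 = 1.869 mg/L.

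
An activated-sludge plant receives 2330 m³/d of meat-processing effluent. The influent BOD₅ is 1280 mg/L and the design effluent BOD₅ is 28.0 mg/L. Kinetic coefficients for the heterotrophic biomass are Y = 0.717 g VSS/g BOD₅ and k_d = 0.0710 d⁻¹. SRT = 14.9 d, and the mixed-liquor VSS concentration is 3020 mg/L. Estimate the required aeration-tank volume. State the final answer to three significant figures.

V ≈ 5010 m³

Steady-state biomass mass balance: V·X·(1 + k_d·θ_c) = Y·Q·(S₀ − S)·θ_c, so V = 0.717 × 2330 × (1280 − 28.0) × 14.9 / [3020 × (1 + 0.0710 × 14.9)] = 3.12×10^7 / 6215 = 5015 m³.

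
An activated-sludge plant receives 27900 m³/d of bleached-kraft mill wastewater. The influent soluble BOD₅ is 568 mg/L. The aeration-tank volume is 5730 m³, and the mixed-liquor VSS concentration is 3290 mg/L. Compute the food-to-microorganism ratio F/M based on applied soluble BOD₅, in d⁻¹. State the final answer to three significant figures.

F/M ≈ 0.841 d⁻¹

Food-to-microorganism ratio F/M = Q S₀ / (V X) = 27900 × 568 / (5730 × 3290) = 0.8406 d⁻¹.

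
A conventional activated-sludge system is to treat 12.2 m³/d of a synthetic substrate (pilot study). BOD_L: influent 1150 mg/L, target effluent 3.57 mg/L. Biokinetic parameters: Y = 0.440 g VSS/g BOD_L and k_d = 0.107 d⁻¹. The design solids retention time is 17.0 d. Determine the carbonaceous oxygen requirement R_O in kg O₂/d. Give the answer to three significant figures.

R_O ≈ 10.9 kg O₂/d

Observed yield with endogenous decay: Y_obs = Y / (1 + k_d·θ_c) = 0.440 / (1 + 0.107 × 17.0) = 0.440 / 2.819 = 0.1561 g VSS/g BOD_L.
ΔS = 1150 − 3.57 = 1146 mg/L, so the substrate removal rate is 12.2 × 1146/1000 = 13.99 kg BOD_L/d.
Biomass synthesised: P_X = Y_obs × 13.99 = 2.183 kg VSS/d.
Carbonaceous O₂ demand = substrate oxidised − cell-mass equivalent = 13.99 − 1.42 × 2.183 = 10.89 kg O₂/d.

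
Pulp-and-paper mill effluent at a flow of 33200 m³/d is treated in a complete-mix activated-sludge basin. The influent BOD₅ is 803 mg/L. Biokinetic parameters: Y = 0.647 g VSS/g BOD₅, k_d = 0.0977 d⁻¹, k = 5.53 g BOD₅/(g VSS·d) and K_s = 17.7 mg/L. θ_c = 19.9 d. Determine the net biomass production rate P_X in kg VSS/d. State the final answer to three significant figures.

From the Monod/SRT balance for a CMAS, S = K_s·(1+k_d θ_c)/[θ_c·(Y k − k_d) − 1] = 17.7 × (1 + 0.0977 × 19.9) / [19.9 × (0.647 × 5.53 − 0.0977) − 1] = 52.11 / 68.26 = 0.7635 mg/L.
Observed yield with endogenous decay: Y_obs = Y / (1 + k_d·θ_c) = 0.647 / (1 + 0.0977 × 19.9) = 0.647 / 2.944 = 0.2198 g VSS/g BOD₅.
Q·(S₀ − S) = 33200 × (803 − 0.763) × 10⁻³ = 26634 kg/d removed.
Biomass produced: P_X = Y_obs·Q·ΔS = 0.2198 × 26634 ≈ 5853 kg VSS/d.

P_X ≈ 5850 kg VSS/d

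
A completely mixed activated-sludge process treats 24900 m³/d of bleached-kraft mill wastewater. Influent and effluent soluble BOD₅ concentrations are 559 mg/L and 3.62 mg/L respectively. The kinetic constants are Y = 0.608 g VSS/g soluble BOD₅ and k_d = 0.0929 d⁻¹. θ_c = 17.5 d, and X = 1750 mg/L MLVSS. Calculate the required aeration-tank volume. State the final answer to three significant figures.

V ≈ 32000 m³

Rearranging the biomass balance for a CMAS with decay, V = Y·Q·ΔS·θ_c / [X·(1+k_d θ_c)] = 0.608 × 24900 × (559 − 3.62) × 17.5 / [1750 × (1 + 0.0929 × 17.5)] = 1.47×10^8 / 4595 = 32021 m³.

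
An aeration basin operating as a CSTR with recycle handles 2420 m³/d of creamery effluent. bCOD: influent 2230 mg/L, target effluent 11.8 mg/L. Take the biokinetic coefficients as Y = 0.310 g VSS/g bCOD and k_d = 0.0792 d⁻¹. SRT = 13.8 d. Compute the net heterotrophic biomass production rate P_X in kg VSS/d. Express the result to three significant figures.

P_X ≈ 795 kg VSS/d

Y_obs = Y / (1 + k_d θ_c) = 0.310 / (1 + 0.0792 × 13.8) = 0.310 / 2.093 = 0.1481.
Mass of bCOD removed per day: Q(S₀ − S) = 2420 × 2218 g/m³ = 5368 kg/d.
Net biomass production P_X = Y_obs × Q·(S₀ − S) = 0.1481 × 5368 = 795.1 kg VSS/d.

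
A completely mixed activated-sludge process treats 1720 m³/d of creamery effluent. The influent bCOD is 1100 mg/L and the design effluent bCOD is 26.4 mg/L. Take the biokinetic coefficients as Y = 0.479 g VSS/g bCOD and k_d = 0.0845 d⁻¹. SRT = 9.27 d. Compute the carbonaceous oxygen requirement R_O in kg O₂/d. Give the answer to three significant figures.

Observed yield with endogenous decay: Y_obs = Y / (1 + k_d·θ_c) = 0.479 / (1 + 0.0845 × 9.27) = 0.479 / 1.783 = 0.2686 g VSS/g bCOD.
Substrate removed = Q·(S₀ − S) = 1720 m³/d × (1100 − 26.4) g/m³ = 1.85×10^6 g/d = 1847 kg/d.
Net sludge production P_X = 0.2686 × 1847 = 496.0 kg VSS/d.
Carbonaceous O₂ demand = substrate oxidised − cell-mass equivalent = 1847 − 1.42 × 496.0 = 1142 kg O₂/d.

R_O ≈ 1140 kg O₂/d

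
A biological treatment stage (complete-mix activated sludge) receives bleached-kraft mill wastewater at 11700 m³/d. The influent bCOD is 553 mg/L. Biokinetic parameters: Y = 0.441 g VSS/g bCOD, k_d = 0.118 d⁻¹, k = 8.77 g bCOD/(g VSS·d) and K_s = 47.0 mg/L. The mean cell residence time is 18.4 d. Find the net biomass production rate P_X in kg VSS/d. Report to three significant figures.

From the Monod/SRT balance for a CMAS, S = K_s·(1+k_d θ_c)/[θ_c·(Y k − k_d) − 1] = 47.0 × (1 + 0.118 × 18.4) / [18.4 × (0.441 × 8.77 − 0.118) − 1] = 149.0 / 67.99 = 2.192 mg/L.
Correct the yield for decay: Y_obs = Y/(1 + k_d θ_c) = 0.441 / (1 + 0.118 × 18.4) = 0.441 / 3.171 = 0.1391.
ΔS = 553 − 2.19 = 550.8 mg/L, so the substrate removal rate is 11700 × 550.8/1000 = 6444 kg bCOD/d.
Biomass produced: P_X = Y_obs·Q·ΔS = 0.1391 × 6444 ≈ 896.2 kg VSS/d.

P_X ≈ 896 kg VSS/d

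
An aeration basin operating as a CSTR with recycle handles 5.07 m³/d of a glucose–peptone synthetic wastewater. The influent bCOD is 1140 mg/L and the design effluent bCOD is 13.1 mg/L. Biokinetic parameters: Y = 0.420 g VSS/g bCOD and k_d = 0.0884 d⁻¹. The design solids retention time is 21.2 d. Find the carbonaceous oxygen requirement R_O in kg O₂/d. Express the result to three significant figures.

Y_obs = Y / (1 + k_d θ_c) = 0.420 / (1 + 0.0884 × 21.2) = 0.420 / 2.874 = 0.1461.
Mass of bCOD removed per day: Q(S₀ − S) = 5.07 × 1127 g/m³ = 5.713 kg/d.
P_X = Y_obs·Q·(S₀ − S) = 0.1461 × 5.713 = 0.8349 kg VSS/d.
R_O = Q·ΔS − 1.42 P_X = 5.713 − 1.186 = 4.528 kg O₂/d.

R_O ≈ 4.53 kg O₂/d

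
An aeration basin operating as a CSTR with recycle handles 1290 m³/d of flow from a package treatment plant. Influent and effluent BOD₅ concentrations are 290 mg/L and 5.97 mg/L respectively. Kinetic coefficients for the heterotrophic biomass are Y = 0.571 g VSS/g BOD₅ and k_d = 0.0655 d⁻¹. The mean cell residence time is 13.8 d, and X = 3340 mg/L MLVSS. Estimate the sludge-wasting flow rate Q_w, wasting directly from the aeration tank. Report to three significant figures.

Q_w ≈ 32.9 m³/d

Steady-state biomass mass balance: V·X·(1 + k_d·θ_c) = Y·Q·(S₀ − S)·θ_c, so V = 0.571 × 1290 × (290 − 5.97) × 13.8 / [3340 × (1 + 0.0655 × 13.8)] = 2.89×10^6 / 6359 = 454.0 m³.
Wasting from the aeration tank: Q_w = V / θ_c = 454.0 / 13.8 = 32.90 m³/d.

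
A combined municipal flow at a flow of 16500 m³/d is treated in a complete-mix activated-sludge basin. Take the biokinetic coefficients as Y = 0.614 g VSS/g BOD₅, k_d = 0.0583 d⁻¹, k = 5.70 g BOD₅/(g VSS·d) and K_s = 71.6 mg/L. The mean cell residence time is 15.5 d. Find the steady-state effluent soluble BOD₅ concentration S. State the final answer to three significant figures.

S ≈ 2.60 mg/L

From the Monod/SRT balance for a CMAS, S = K_s·(1+k_d θ_c)/[θ_c·(Y k − k_d) − 1] = 71.6 × (1 + 0.0583 × 15.5) / [15.5 × (0.614 × 5.70 − 0.0583) − 1] = 136.3 / 52.34 = 2.604 mg/L.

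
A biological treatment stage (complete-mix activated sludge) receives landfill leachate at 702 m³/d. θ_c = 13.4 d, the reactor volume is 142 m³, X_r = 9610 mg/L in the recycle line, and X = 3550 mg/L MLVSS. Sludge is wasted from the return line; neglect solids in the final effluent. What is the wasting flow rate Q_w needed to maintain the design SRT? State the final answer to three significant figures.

Q_w ≈ 3.91 m³/d

Wasting from the return line (neglecting effluent solids): Q_w = V·X / (θ_c·X_r) = 142.0 × 3550 / (13.4 × 9610) = 3.915 m³/d.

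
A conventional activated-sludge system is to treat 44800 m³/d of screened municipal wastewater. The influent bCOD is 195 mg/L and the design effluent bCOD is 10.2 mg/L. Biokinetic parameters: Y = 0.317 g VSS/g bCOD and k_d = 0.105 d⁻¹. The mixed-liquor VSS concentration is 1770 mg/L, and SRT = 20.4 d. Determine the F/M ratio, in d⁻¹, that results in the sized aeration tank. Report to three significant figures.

From the SRT design equation V = Y Q (S₀−S) θ_c / [X (1 + k_d θ_c)] = 0.317 × 44800 × (195 − 10.2) × 20.4 / [1770 × (1 + 0.105 × 20.4)] = 5.35×10^7 / 5561 = 9627 m³.
Food-to-microorganism ratio F/M = Q S₀ / (V X) = 44800 × 195 / (9627 × 1770) = 0.5127 d⁻¹.

F/M ≈ 0.513 d⁻¹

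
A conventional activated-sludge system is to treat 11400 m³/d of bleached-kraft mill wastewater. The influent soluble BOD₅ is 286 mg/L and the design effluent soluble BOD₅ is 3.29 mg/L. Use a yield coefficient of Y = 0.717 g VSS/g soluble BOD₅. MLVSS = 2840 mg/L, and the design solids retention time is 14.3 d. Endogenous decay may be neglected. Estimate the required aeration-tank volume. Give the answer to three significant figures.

V·X = Y·Q·ΔS·θ_c gives V = 0.717 × 11400 × (286 − 3.29) × 14.3 / 2840 = 11635 m³.

V ≈ 11600 m³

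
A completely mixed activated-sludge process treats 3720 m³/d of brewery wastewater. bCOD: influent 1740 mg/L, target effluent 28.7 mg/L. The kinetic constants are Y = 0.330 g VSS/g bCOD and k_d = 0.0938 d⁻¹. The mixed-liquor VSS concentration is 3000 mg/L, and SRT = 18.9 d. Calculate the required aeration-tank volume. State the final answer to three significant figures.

V ≈ 4770 m³

Steady-state biomass mass balance: V·X·(1 + k_d·θ_c) = Y·Q·(S₀ − S)·θ_c, so V = 0.330 × 3720 × (1740 − 28.7) × 18.9 / [3000 × (1 + 0.0938 × 18.9)] = 3.97×10^7 / 8318 = 4773 m³.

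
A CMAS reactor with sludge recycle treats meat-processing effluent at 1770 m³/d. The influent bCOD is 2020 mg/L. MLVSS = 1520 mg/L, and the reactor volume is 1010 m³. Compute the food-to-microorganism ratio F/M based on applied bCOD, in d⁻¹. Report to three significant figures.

F/M ≈ 2.33 d⁻¹

F/M = Q·S₀ / (V·X) = 1770 × 2020 / (1010 × 1520) = 2.329 g bCOD·(g VSS·d)⁻¹.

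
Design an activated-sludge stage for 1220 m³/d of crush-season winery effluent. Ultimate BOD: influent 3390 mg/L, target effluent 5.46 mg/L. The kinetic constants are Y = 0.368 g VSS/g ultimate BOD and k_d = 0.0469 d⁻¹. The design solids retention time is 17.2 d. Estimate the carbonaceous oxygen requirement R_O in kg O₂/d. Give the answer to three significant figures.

R_O ≈ 2930 kg O₂/d

Y_obs = Y / (1 + k_d θ_c) = 0.368 / (1 + 0.0469 × 17.2) = 0.368 / 1.807 = 0.2037.
Mass of ultimate BOD removed per day: Q(S₀ − S) = 1220 × 3385 g/m³ = 4129 kg/d.
Biomass synthesised: P_X = Y_obs × 4129 = 841.1 kg VSS/d.
R_O = Q·ΔS − 1.42 P_X = 4129 − 1194 = 2935 kg O₂/d.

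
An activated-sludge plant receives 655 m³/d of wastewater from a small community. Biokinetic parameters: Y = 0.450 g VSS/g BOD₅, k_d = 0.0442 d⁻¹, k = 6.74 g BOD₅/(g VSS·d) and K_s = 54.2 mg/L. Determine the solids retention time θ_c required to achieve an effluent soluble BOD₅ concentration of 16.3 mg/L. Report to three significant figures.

Specific growth rate at S = 16.3 mg/L: μ = YkS/(K_s+S) = 0.450·6.74·16.3/(54.2+16.3) = 0.7012 d⁻¹.
1/θ_c = 0.7012 − 0.0442 = 0.6570 d⁻¹, so θ_c = 1.522 d.

θ_c ≈ 1.52 d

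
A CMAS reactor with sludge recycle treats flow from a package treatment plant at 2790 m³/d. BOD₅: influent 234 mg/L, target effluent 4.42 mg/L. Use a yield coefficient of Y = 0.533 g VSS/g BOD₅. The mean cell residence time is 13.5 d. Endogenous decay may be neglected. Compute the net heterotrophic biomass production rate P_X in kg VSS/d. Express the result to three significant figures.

P_X ≈ 341 kg VSS/d

No decay correction is needed, so Y_obs = Y = 0.533.
Substrate removed = Q·(S₀ − S) = 2790 m³/d × (234 − 4.42) g/m³ = 6.41×10^5 g/d = 640.5 kg/d.
P_X = Y_obs · Q(S₀ − S) = 0.5330 × 640.5 = 341.4 kg VSS/d.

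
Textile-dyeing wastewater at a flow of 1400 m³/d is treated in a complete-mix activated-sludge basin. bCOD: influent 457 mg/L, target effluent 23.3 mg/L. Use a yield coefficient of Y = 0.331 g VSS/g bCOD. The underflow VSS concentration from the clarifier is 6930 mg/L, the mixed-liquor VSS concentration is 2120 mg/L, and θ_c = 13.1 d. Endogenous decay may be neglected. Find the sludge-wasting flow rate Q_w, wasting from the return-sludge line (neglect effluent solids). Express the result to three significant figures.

Q_w ≈ 29.0 m³/d

With k_d = 0 the design equation reduces to V = Y Q (S₀−S) θ_c / X = 0.331 × 1400 × (457 − 23.3) × 13.1 / 2120 = 1242 m³.
Q_w = (V·X)/(θ_c X_r) = 1242 × 2120 / (13.1 × 6930) = 29.00 m³/d.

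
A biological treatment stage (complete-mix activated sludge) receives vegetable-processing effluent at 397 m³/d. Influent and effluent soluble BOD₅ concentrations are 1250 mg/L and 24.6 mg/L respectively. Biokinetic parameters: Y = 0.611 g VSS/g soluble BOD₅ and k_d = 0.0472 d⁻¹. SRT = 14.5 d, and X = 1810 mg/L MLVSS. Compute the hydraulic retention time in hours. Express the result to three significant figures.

From the SRT design equation V = Y Q (S₀−S) θ_c / [X (1 + k_d θ_c)] = 0.611 × 397 × (1250 − 24.6) × 14.5 / [1810 × (1 + 0.0472 × 14.5)] = 4.31×10^6 / 3049 = 1414 m³.
Hydraulic retention time τ = V/Q = 1414 / 397 = 3.561 d = 85.46 h.

τ ≈ 85.5 h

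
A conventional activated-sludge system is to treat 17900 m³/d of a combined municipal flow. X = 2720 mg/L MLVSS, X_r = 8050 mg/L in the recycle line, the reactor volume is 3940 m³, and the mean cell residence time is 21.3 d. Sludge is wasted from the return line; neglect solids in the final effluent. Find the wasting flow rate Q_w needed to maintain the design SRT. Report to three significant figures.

Q_w ≈ 62.5 m³/d

θ_c = V·X/(Q_w·X_r) when wasting from the recycle, so Q_w = V·X/(θ_c·X_r) = 3940 × 2720 / (21.3 × 8050) = 62.50 m³/d.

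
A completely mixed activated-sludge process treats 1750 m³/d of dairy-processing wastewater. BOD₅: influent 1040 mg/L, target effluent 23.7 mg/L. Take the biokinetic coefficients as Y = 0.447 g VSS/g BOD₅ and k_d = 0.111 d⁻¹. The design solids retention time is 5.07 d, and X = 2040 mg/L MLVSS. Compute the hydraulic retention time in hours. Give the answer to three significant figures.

Rearranging the biomass balance for a CMAS with decay, V = Y·Q·ΔS·θ_c / [X·(1+k_d θ_c)] = 0.447 × 1750 × (1040 − 23.7) × 5.07 / [2040 × (1 + 0.111 × 5.07)] = 4.03×10^6 / 3188 = 1264 m³.
HRT = V/Q = 1264 m³ / 1750 m³·d⁻¹ = 0.7225 d × 24 = 17.34 h.

τ ≈ 17.3 h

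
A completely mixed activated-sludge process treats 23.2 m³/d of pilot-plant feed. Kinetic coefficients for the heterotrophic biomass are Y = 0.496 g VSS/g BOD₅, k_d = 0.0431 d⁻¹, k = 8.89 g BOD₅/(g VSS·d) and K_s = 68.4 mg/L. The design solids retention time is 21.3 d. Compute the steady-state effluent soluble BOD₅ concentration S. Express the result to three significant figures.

From the Monod/SRT balance for a CMAS, S = K_s·(1+k_d θ_c)/[θ_c·(Y k − k_d) − 1] = 68.4 × (1 + 0.0431 × 21.3) / [21.3 × (0.496 × 8.89 − 0.0431) − 1] = 131.2 / 92.00 = 1.426 mg/L.

S ≈ 1.43 mg/L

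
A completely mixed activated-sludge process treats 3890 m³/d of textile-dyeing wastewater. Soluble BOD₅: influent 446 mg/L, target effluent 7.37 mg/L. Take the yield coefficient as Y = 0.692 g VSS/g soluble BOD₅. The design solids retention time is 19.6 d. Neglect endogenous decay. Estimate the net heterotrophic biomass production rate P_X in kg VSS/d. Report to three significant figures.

Since k_d ≈ 0, Y_obs = Y = 0.692 g VSS/g soluble BOD₅.
Mass of soluble BOD₅ removed per day: Q(S₀ − S) = 3890 × 438.6 g/m³ = 1706 kg/d.
Net biomass production P_X = Y_obs × Q·(S₀ − S) = 0.6920 × 1706 = 1181 kg VSS/d.

P_X ≈ 1180 kg VSS/d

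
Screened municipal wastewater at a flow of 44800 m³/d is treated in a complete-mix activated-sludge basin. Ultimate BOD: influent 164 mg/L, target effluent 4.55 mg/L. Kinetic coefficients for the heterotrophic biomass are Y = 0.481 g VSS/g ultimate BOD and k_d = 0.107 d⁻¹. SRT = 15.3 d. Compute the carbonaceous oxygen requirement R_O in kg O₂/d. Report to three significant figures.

R_O ≈ 5290 kg O₂/d

Y_obs = Y / (1 + k_d θ_c) = 0.481 / (1 + 0.107 × 15.3) = 0.481 / 2.637 = 0.1824.
Mass of ultimate BOD removed per day: Q(S₀ − S) = 44800 × 159.4 g/m³ = 7143 kg/d.
P_X = Y_obs·Q·(S₀ − S) = 0.1824 × 7143 = 1303 kg VSS/d.
R_O = Q·(S₀ − S) − 1.42·P_X = 7143 − 1.42 × 1303 = 5293 kg O₂/d.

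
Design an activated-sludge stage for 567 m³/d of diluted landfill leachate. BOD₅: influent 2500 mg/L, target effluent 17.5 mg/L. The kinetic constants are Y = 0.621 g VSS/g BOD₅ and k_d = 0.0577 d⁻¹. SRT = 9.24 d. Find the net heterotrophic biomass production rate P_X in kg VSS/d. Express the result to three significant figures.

The observed yield is Y_obs = Y/(1 + k_d·θ_c) = 0.621 / (1 + 0.0577 × 9.24) = 0.621 / 1.533 = 0.4050 g VSS per g BOD₅ removed.
Q·(S₀ − S) = 567 × (2500 − 17.5) × 10⁻³ = 1408 kg/d removed.
So the net sludge growth is P_X = 0.4050 × 1408 = 570.1 kg VSS/d.

P_X ≈ 570 kg VSS/d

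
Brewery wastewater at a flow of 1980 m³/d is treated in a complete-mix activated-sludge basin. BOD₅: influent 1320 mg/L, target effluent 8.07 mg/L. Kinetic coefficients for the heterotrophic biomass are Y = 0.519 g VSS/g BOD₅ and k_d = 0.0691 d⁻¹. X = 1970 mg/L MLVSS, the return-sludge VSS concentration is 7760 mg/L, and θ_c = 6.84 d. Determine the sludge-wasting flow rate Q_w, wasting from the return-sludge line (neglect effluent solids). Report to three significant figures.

Steady-state biomass mass balance: V·X·(1 + k_d·θ_c) = Y·Q·(S₀ − S)·θ_c, so V = 0.519 × 1980 × (1320 − 8.07) × 6.84 / [1970 × (1 + 0.0691 × 6.84)] = 9.22×10^6 / 2901 = 3179 m³.
Q_w = (V·X)/(θ_c X_r) = 3179 × 1970 / (6.84 × 7760) = 118.0 m³/d.

Q_w ≈ 118 m³/d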